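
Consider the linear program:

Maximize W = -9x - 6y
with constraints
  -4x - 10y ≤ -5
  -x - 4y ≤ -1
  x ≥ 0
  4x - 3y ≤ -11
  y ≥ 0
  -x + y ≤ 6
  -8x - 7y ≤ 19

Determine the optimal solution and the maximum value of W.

x = 0, y = 11/3, maximum W = -22

Vertices and W = -9x - 6y:
  (0, 11/3) → W = -22
  (0, 6) → W = -36
  (7, 13) → W = -141

The optimum lies where x = 0 and 4x - 3y = -11.
Solving simultaneously gives x = 0, y = 11/3.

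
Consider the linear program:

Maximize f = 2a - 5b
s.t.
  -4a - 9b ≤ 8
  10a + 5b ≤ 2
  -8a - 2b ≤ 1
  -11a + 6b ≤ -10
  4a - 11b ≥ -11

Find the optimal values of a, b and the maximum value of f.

a = 29/35, b = -44/35, maximum f = 278/35

Vertices and f = 2a - 5b:
  (29/35, -44/35) → f = 278/35
  (14/41, -128/123) → f = 724/123
  (62/115, -78/115) → f = 514/115

The binding constraints are -4a - 9b = 8 and 10a + 5b = 2.
Solving simultaneously gives a = 29/35, b = -44/35.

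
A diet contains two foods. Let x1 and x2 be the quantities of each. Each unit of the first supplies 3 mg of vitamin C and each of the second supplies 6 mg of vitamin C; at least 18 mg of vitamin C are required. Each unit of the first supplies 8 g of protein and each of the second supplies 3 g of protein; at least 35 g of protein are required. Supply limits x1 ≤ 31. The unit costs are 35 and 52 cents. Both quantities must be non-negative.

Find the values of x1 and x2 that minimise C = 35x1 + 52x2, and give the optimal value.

x1 = 4, x2 = 1, minimum C = 192

Feasible corners and C = 35x1 + 52x2:
  (0, 35/3) → C = 1820/3
  (6, 0) → C = 210
  (31, 0) → C = 1085
  (4, 1) → C = 192
The feasible region is unbounded (it extends along (0, 1)), but C strictly increases along every unbounded feasible direction, so there is no improving ray and the minimum is attained at a vertex.

The binding constraints are 3x1 + 6x2 = 18 and 8x1 + 3x2 = 35.
Solving simultaneously gives x1 = 4, x2 = 1.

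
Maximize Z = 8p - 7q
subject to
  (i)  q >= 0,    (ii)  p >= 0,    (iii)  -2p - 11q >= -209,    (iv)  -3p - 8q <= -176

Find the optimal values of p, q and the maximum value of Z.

Feasible corners and Z = 8p - 7q:
  (209/2, 0) → Z = 836
  (176/3, 0) → Z = 1408/3
  (264/17, 275/17) → Z = 11

The binding constraints are q = 0 and -2p - 11q = -209.
Solving simultaneously gives p = 209/2, q = 0.

p = 209/2, q = 0, maximum Z = 836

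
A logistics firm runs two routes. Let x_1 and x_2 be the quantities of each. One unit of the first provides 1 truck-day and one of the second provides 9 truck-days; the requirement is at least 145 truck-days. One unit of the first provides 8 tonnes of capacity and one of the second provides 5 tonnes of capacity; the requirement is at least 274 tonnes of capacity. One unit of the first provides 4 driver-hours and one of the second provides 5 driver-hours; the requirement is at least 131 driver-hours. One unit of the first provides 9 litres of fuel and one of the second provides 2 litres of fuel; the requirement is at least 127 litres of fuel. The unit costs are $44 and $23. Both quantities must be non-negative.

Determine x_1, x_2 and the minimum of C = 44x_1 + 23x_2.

Vertices and C = 44x_1 + 23x_2:
  (0, 127/2) → C = 2921/2
  (145, 0) → C = 6380
  (1741/67, 886/67) → C = 96982/67
  (3, 50) → C = 1282
The feasible region is unbounded (it extends along (0, 1), (1, 0)), but C strictly increases along every unbounded feasible direction, so there is no improving ray and the minimum is attained at a vertex.

The binding constraints are 8x_1 + 5x_2 = 274 and 9x_1 + 2x_2 = 127.
Solving simultaneously gives x_1 = 3, x_2 = 50.

x_1 = 3, x_2 = 50, minimum C = 1282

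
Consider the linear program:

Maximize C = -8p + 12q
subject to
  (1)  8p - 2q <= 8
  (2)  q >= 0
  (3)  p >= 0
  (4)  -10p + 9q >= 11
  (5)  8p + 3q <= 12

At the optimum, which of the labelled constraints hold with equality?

(3) and (5)

Vertices and C = -8p + 12q:
  (0, 11/9) → C = 44/3
  (0, 4) → C = 48
  (25/34, 104/51) → C = 316/17

The maximum is at (0, 4). Substituting into each constraint, equality holds for (3) and (5); the remaining constraints have slack.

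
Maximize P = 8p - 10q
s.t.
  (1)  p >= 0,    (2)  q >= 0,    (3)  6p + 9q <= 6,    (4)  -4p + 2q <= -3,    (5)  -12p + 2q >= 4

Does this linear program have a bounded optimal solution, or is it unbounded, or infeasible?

infeasible

The boundaries q = 0 and 6p + 9q = 6 meet at (1, 0), but that point violates -12p + 2q ≥ 4. Every candidate vertex is excluded by some other constraint, so the feasible region is empty.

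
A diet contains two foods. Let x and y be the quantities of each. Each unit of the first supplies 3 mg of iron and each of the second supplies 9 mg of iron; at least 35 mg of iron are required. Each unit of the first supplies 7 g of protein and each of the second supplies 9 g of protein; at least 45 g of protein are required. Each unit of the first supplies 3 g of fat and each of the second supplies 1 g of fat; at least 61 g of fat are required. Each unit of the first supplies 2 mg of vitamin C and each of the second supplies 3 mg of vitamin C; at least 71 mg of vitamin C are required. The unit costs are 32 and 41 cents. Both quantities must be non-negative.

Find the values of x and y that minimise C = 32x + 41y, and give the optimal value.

x = 16, y = 13, minimum C = 1045

The feasible region is unbounded (it extends along (0, 1), (1, 0)), but C strictly increases along every unbounded feasible direction, so there is no improving ray and the minimum is attained at a vertex.

At the optimal vertex, 3x + y = 61 and 2x + 3y = 71.
Solving simultaneously gives x = 16, y = 13.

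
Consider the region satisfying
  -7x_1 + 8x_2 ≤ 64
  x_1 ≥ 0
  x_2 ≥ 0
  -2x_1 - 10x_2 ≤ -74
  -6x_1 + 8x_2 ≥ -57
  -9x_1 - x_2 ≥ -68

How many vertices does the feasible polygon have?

4

Intersecting each pair of boundary lines and keeping only the points that satisfy every inequality leaves:
  (0, 8)
  (480/79, 1052/79)
  (0, 37/5)
  (303/44, 265/44)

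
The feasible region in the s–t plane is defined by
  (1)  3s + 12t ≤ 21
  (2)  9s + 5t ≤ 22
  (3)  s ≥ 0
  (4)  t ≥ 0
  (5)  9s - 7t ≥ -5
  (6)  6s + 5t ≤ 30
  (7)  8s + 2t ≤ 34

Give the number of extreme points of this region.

5

Of the 21 pairwise boundary intersections, those satisfying every inequality are:
  (53/31, 41/31)
  (29/43, 68/43)
  (22/9, 0)
  (0, 0)
  (0, 5/7)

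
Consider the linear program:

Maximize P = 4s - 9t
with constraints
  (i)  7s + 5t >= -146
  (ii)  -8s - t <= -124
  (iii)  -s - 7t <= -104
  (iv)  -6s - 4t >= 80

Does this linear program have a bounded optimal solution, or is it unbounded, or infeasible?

The boundaries 7s + 5t = -146 and -8s - t = -124 meet at (766/33, -2036/33), but that point violates -s - 7t ≤ -104. Every candidate vertex is excluded by some other constraint, so the feasible region is empty.

infeasible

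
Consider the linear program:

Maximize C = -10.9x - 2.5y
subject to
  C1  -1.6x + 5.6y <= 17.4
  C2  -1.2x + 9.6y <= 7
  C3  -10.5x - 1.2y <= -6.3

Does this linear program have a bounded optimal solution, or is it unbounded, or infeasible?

From the feasible point (217/426, 1351/1704), moving in the direction (1.2, -10.5) keeps every constraint satisfied while C increases without bound.

unbounded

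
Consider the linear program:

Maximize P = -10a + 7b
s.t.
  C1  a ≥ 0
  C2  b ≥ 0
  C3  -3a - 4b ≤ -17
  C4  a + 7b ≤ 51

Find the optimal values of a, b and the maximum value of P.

Extreme points and P = -10a + 7b:
  (0, 17/4) → P = 119/4
  (0, 51/7) → P = 51
  (17/3, 0) → P = -170/3
  (51, 0) → P = -510

The optimum lies where a = 0 and a + 7b = 51.
Solving simultaneously gives a = 0, b = 51/7.

a = 0, b = 51/7, maximum P = 51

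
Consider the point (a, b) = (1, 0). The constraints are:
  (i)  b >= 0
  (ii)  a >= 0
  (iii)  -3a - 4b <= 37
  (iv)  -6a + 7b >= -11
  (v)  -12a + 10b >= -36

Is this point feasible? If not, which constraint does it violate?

(i): 0 ≥ 0 ✓
(ii): 1 ≥ 0 ✓
(iii): -3 ≤ 37 ✓
(iv): -6 ≥ -11 ✓
(v): -12 ≥ -36 ✓

feasible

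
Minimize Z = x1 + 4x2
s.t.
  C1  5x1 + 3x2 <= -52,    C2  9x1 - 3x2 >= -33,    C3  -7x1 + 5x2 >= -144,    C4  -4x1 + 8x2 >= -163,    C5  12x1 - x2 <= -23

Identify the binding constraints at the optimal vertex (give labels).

Extreme points and Z = x1 + 4x2:
  (-85/14, -101/14) → Z = -489/14
  (-121/41, -509/41) → Z = -2157/41
  (-251/20, -533/20) → Z = -2383/20
  (-347/92, -512/23) → Z = -8539/92

The minimum is at (-251/20, -533/20). Substituting into each constraint, equality holds for C2 and C4; the remaining constraints have slack.

C2 and C4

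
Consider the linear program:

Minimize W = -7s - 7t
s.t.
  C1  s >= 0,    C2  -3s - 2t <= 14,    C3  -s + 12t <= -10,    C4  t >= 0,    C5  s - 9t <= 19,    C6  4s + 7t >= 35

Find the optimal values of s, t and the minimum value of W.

s = 46, t = 3, minimum W = -343

Vertices and W = -7s - 7t:
  (10, 0) → W = -70
  (46, 3) → W = -343
  (19, 0) → W = -133

The optimum lies where -s + 12t = -10 and s - 9t = 19.
Solving simultaneously gives s = 46, t = 3.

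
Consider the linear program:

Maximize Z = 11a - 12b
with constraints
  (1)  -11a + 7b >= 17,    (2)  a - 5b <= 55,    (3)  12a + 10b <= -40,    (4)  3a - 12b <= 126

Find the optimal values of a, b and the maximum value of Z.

Corner points and Z = 11a - 12b:
  (-225/97, -118/97) → Z = -1059/97
  (-362/37, -479/37) → Z = 1766/37
  (-10, -13) → Z = 46
The feasible region is unbounded (it extends along (-5, 6), (-5, -1)), but Z strictly decreases along every unbounded feasible direction, so there is no improving ray and the maximum is attained at a vertex.

a = -362/37, b = -479/37, maximum Z = 1766/37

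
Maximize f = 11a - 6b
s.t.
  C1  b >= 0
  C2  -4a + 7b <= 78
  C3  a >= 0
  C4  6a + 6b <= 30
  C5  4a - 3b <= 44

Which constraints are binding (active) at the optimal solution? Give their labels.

C1 and C4

Feasible corners and f = 11a - 6b:
  (0, 0) → f = 0
  (5, 0) → f = 55
  (0, 5) → f = -30

The maximum is at (5, 0). Substituting into each constraint, equality holds for C1 and C4; the remaining constraints have slack.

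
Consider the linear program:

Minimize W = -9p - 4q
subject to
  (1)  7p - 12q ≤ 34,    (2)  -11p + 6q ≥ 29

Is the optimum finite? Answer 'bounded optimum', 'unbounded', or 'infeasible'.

unbounded

From the feasible point (-92/15, -577/90), moving in the direction (6, 11) keeps every constraint satisfied while W decreases without bound.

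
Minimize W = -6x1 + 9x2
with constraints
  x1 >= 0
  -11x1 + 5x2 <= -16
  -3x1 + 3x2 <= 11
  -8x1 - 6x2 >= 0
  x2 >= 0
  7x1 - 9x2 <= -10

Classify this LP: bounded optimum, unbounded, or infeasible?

infeasible

The boundaries -11x1 + 5x2 = -16 and -3x1 + 3x2 = 11 meet at (103/18, 169/18), but that point violates -8x1 - 6x2 ≥ 0. Every candidate vertex is excluded by some other constraint, so the feasible region is empty.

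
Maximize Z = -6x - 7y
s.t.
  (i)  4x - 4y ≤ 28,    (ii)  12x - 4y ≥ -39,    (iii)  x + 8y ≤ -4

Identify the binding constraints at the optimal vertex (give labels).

Feasible corners and Z = -6x - 7y:
  (-67/8, -123/8) → Z = 1263/8
  (52/9, -11/9) → Z = -235/9
  (-82/25, -9/100) → Z = 2031/100

The maximum is at (-67/8, -123/8). Substituting into each constraint, equality holds for (i) and (ii); the remaining constraints have slack.

(i) and (ii)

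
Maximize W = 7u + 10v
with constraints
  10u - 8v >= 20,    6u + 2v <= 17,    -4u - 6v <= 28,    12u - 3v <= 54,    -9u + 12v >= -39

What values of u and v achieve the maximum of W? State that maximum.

At the optimal vertex, 10u - 8v = 20 and 6u + 2v = 17.
Solving simultaneously gives u = 44/17, v = 25/34.

u = 44/17, v = 25/34, maximum W = 433/17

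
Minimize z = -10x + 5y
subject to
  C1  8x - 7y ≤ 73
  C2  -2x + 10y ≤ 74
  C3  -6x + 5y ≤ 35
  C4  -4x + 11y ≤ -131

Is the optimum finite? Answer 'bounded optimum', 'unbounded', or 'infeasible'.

bounded optimum

Extreme points and z = -10x + 5y:
  (-305, -359) → z = 1255
  (-19/10, -63/5) → z = -44
  (-520/23, -463/23) → z = 2885/23
The feasible region has finitely many vertices and no improving ray; the minimum is -44 at (-19/10, -63/5).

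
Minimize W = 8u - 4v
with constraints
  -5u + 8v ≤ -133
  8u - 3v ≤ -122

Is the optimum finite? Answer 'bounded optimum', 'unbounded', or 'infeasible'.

unbounded

From the feasible point (-1375/49, -1674/49), moving in the direction (-8, -5) keeps every constraint satisfied while W decreases without bound.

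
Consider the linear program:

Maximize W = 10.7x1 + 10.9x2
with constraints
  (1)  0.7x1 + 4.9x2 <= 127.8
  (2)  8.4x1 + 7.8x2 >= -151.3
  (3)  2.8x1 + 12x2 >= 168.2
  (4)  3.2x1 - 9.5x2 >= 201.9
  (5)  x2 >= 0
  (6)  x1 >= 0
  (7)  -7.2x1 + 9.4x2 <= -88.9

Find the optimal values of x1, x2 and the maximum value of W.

Feasible corners and W = 10.7x1 + 10.9x2:
  (20031/203, 2433/203) → W = 1204257/1015
  (1278/7, 0) → W = 68373/35
  (2019/32, 0) → W = 216033/320

The optimum lies where 0.7x1 + 4.9x2 = 127.8 and x2 = 0.
Solving simultaneously gives x1 = 1278/7, x2 = 0.

x1 = 1278/7, x2 = 0, maximum W = 68373/35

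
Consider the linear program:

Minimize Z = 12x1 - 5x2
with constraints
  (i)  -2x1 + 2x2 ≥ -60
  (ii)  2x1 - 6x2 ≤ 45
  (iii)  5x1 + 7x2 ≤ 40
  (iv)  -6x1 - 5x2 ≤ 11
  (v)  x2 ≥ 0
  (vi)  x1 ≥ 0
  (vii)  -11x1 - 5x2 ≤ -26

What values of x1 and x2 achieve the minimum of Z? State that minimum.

x1 = 0, x2 = 40/7, minimum Z = -200/7

Extreme points and Z = 12x1 - 5x2:
  (8, 0) → Z = 96
  (0, 40/7) → Z = -200/7
  (26/11, 0) → Z = 312/11
  (0, 26/5) → Z = -26

The binding constraints are 5x1 + 7x2 = 40 and x1 = 0.
Solving simultaneously gives x1 = 0, x2 = 40/7.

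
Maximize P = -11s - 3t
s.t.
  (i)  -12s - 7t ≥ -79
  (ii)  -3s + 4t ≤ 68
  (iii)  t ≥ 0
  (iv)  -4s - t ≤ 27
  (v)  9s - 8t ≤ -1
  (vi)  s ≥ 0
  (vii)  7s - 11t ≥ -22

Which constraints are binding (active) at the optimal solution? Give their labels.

Feasible corners and P = -11s - 3t:
  (0, 1/8) → P = -3/8
  (165/43, 191/43) → P = -2388/43
  (0, 2) → P = -6

The maximum is at (0, 1/8). Substituting into each constraint, equality holds for (v) and (vi); the remaining constraints have slack.

(v) and (vi)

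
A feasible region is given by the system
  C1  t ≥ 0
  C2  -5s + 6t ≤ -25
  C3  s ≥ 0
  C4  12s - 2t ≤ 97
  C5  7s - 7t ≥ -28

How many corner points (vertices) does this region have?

Intersecting each pair of boundary lines and keeping only the points that satisfy every inequality leaves:
  (5, 0)
  (97/12, 0)
  (266/31, 185/62)

3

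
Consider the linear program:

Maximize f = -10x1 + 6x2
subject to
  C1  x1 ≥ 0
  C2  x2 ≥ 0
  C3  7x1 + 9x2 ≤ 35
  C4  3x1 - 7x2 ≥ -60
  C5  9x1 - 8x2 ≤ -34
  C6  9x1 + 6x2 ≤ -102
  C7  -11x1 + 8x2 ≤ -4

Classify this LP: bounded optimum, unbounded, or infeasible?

The boundaries 9x1 + 6x2 = -102 and -11x1 + 8x2 = -4 meet at (-132/23, -193/23), but that point violates x1 ≥ 0. Every candidate vertex is excluded by some other constraint, so the feasible region is empty.

infeasible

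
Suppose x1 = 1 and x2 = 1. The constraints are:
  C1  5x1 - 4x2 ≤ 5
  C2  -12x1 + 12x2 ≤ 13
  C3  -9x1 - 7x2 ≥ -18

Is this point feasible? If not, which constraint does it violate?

C1: 1 ≤ 5 ✓
C2: 0 ≤ 13 ✓
C3: -16 ≥ -18 ✓

feasible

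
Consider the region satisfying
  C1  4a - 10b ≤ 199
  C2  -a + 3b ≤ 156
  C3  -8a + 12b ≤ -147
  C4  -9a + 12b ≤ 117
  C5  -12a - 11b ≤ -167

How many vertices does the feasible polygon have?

4

Of the 10 pairwise boundary intersections, those satisfying every inequality are:
  (2157/2, 823/2)
  (3859/164, -430/41)
  (771/4, 465/4)
  (3621/232, -107/58)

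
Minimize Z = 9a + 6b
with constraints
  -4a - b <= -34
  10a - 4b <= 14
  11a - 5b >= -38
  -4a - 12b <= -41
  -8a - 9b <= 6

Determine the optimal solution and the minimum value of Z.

a = 75/13, b = 142/13, minimum Z = 1527/13

Feasible corners and Z = 9a + 6b:
  (75/13, 142/13) → Z = 1527/13
  (132/31, 526/31) → Z = 4344/31
  (37, 89) → Z = 867

At the optimal vertex, -4a - b = -34 and 10a - 4b = 14.
Solving simultaneously gives a = 75/13, b = 142/13.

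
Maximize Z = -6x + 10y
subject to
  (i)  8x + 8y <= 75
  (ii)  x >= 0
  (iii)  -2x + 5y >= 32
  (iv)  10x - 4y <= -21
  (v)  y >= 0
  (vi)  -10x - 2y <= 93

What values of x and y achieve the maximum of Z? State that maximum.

Extreme points and Z = -6x + 10y:
  (0, 75/8) → Z = 375/4
  (33/28, 459/56) → Z = 2097/28
  (0, 32/5) → Z = 64
  (23/42, 139/21) → Z = 1321/21

At the optimal vertex, 8x + 8y = 75 and x = 0.
Solving simultaneously gives x = 0, y = 75/8.

x = 0, y = 75/8, maximum Z = 375/4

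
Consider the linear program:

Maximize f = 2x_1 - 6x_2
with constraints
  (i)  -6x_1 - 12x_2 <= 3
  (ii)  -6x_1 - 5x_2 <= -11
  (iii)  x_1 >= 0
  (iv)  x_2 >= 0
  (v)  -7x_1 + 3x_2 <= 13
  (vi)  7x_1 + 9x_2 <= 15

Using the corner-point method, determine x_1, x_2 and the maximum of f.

x_1 = 15/7, x_2 = 0, maximum f = 30/7

Corner points and f = 2x_1 - 6x_2:
  (11/6, 0) → f = 11/3
  (24/19, 13/19) → f = -30/19
  (15/7, 0) → f = 30/7

The optimum lies where x_2 = 0 and 7x_1 + 9x_2 = 15.
Solving simultaneously gives x_1 = 15/7, x_2 = 0.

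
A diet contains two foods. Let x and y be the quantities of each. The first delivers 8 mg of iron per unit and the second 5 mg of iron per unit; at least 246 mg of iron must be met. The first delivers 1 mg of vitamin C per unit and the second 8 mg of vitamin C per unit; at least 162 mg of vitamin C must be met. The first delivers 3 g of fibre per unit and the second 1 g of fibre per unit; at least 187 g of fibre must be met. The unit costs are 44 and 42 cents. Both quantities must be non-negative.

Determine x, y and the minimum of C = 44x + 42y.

Corner points and C = 44x + 42y:
  (0, 187) → C = 7854
  (162, 0) → C = 7128
  (58, 13) → C = 3098
The feasible region is unbounded (it extends along (0, 1), (1, 0)), but C strictly increases along every unbounded feasible direction, so there is no improving ray and the minimum is attained at a vertex.

The optimum lies where x + 8y = 162 and 3x + y = 187.
Solving simultaneously gives x = 58, y = 13.

x = 58, y = 13, minimum C = 3098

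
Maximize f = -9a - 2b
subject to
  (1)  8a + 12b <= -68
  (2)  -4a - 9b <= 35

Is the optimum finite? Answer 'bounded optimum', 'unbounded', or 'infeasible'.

From the feasible point (-8, -1/3), moving in the direction (-9, 4) keeps every constraint satisfied while f increases without bound.

unbounded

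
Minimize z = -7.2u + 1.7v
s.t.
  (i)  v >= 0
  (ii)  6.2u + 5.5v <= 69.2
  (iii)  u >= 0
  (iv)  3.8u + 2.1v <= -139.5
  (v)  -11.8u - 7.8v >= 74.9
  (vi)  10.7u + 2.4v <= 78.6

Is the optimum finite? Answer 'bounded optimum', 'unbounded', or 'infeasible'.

The boundaries v = 0 and 3.8u + 2.1v = -139.5 meet at (-1395/38, 0), but that point violates u ≥ 0. Every candidate vertex is excluded by some other constraint, so the feasible region is empty.

infeasible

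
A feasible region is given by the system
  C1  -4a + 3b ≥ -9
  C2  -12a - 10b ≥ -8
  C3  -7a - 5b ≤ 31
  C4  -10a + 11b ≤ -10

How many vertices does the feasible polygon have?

4

Pairwise boundary intersections that survive every other constraint:
  (3/2, -1)
  (-48/41, -187/41)
  (47/58, -5/29)
  (-291/127, -380/127)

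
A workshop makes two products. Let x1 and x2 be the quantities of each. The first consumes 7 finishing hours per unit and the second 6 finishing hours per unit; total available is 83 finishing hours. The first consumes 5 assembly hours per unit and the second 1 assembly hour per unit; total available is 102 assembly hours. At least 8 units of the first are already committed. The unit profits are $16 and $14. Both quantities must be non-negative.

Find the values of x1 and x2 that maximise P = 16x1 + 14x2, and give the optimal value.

Corner points and P = 16x1 + 14x2:
  (83/7, 0) → P = 1328/7
  (8, 0) → P = 128
  (8, 9/2) → P = 191

x1 = 8, x2 = 9/2, maximum P = 191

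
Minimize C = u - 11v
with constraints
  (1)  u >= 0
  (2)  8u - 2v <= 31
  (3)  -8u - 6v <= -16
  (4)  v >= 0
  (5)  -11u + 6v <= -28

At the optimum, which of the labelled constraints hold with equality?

Extreme points and C = u - 11v:
  (31/8, 0) → C = 31/8
  (5, 9/2) → C = -89/2
  (28/11, 0) → C = 28/11

The minimum is at (5, 9/2). Substituting into each constraint, equality holds for (2) and (5); the remaining constraints have slack.

(2) and (5)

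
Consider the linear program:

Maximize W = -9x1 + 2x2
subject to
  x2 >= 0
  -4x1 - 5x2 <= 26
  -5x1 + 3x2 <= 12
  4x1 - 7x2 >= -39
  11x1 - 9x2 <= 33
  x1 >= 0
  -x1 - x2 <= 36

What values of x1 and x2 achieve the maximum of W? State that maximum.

The binding constraints are -5x1 + 3x2 = 12 and x1 = 0.
Solving simultaneously gives x1 = 0, x2 = 4.

x1 = 0, x2 = 4, maximum W = 8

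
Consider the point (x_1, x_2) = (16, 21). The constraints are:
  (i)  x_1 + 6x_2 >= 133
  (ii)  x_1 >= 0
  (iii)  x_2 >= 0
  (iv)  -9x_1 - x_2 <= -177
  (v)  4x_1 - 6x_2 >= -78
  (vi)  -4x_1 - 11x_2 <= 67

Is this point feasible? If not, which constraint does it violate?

not feasible — violates (iv)

Constraint (iv): -9x_1 - x_2 = -165, which is not ≤ -177. All other constraints are satisfied.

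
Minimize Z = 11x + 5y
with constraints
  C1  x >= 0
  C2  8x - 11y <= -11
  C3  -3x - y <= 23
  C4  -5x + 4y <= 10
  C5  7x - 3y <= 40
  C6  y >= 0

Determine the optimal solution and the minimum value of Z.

x = 0, y = 1, minimum Z = 5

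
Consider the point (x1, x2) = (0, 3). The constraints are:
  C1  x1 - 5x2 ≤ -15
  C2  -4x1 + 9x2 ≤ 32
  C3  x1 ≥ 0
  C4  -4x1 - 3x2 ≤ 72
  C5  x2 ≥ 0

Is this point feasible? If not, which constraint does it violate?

feasible

C1: -15 ≤ -15 ✓
C2: 27 ≤ 32 ✓
C3: 0 ≥ 0 ✓
C4: -9 ≤ 72 ✓
C5: 3 ≥ 0 ✓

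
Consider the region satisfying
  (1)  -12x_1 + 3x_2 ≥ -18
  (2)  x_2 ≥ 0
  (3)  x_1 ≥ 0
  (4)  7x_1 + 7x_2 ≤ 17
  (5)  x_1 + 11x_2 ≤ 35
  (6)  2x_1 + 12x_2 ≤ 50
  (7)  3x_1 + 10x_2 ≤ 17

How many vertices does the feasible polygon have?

Of the 21 pairwise boundary intersections, those satisfying every inequality are:
  (3/2, 0)
  (59/35, 26/35)
  (0, 0)
  (0, 17/10)
  (51/49, 68/49)

5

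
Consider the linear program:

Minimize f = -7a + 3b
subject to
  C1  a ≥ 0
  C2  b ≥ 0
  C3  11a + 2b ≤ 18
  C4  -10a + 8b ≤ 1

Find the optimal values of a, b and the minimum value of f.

a = 18/11, b = 0, minimum f = -126/11

Feasible corners and f = -7a + 3b:
  (0, 0) → f = 0
  (0, 1/8) → f = 3/8
  (18/11, 0) → f = -126/11
  (71/54, 191/108) → f = -421/108

At the optimal vertex, b = 0 and 11a + 2b = 18.
Solving simultaneously gives a = 18/11, b = 0.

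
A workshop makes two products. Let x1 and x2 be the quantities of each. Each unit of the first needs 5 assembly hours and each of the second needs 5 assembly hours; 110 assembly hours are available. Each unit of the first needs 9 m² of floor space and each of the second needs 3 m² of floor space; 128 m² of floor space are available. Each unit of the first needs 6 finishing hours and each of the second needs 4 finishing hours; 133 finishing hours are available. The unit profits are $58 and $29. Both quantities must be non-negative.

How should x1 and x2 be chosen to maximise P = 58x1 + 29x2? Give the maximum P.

x1 = 31/3, x2 = 35/3, maximum P = 2813/3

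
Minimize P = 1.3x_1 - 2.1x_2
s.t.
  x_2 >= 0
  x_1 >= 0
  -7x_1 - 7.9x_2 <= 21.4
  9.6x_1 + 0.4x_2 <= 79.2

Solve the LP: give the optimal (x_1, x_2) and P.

x_1 = 0, x_2 = 198, minimum P = -415.8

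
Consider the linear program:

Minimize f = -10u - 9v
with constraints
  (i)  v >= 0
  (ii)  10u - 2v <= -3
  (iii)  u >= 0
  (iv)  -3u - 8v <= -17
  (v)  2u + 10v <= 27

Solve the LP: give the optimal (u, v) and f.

u = 3/13, v = 69/26, minimum f = -681/26

Vertices and f = -10u - 9v:
  (5/43, 179/86) → f = -1711/86
  (3/13, 69/26) → f = -681/26
  (0, 17/8) → f = -153/8
  (0, 27/10) → f = -243/10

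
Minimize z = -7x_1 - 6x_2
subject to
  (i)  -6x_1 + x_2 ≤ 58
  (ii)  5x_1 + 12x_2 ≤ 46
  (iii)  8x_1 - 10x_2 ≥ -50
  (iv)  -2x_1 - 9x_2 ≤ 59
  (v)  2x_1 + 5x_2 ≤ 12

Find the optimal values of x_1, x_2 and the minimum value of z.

x_1 = 403/8, x_2 = -71/4, minimum z = -1969/8

Feasible corners and z = -7x_1 - 6x_2:
  (-265/26, -41/13) → z = 2347/26
  (-83/8, -17/4) → z = 785/8
  (-13/6, 49/15) → z = -133/30
  (403/8, -71/4) → z = -1969/8

At the optimal vertex, -2x_1 - 9x_2 = 59 and 2x_1 + 5x_2 = 12.
Solving simultaneously gives x_1 = 403/8, x_2 = -71/4.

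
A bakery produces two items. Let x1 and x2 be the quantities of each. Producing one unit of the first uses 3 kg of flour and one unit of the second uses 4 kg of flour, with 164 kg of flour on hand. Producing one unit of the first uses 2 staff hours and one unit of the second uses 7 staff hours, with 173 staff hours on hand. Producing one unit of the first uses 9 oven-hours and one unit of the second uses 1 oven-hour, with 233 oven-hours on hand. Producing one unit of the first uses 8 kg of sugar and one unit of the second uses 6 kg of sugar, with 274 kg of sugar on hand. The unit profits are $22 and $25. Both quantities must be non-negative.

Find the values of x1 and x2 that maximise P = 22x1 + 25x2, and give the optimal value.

Corner points and P = 22x1 + 25x2:
  (0, 0) → P = 0
  (0, 173/7) → P = 4325/7
  (233/9, 0) → P = 5126/9
  (20, 19) → P = 915
  (562/23, 301/23) → P = 19889/23

x1 = 20, x2 = 19, maximum P = 915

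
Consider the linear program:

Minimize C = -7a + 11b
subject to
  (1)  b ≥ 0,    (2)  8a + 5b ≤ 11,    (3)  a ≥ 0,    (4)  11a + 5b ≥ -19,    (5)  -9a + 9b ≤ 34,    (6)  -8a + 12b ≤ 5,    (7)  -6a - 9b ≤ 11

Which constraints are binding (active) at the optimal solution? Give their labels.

(1) and (2)

Corner points and C = -7a + 11b:
  (11/8, 0) → C = -77/8
  (0, 0) → C = 0
  (107/136, 16/17) → C = 659/136
  (0, 5/12) → C = 55/12

The minimum is at (11/8, 0). Substituting into each constraint, equality holds for (1) and (2); the remaining constraints have slack.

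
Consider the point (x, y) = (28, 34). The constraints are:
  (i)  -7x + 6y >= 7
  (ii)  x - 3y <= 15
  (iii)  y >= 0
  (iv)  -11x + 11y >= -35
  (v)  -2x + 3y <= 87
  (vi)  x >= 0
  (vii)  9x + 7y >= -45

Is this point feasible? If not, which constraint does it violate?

feasible

(i): 8 ≥ 7 ✓
(ii): -74 ≤ 15 ✓
(iii): 34 ≥ 0 ✓
(iv): 66 ≥ -35 ✓
(v): 46 ≤ 87 ✓
(vi): 28 ≥ 0 ✓
(vii): 490 ≥ -45 ✓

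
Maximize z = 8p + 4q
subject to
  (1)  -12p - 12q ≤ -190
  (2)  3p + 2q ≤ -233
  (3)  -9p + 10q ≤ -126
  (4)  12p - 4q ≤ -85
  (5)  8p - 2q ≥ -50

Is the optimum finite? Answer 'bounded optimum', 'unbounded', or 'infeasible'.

infeasible

The boundaries 12p - 4q = -85 and 8p - 2q = -50 meet at (-15/4, 10), but that point violates -12p - 12q ≤ -190. Every candidate vertex is excluded by some other constraint, so the feasible region is empty.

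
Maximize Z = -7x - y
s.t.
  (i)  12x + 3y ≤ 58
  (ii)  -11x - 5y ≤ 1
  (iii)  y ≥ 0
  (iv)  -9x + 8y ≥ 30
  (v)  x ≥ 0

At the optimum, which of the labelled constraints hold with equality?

Extreme points and Z = -7x - y:
  (374/123, 294/41) → Z = -3500/123
  (0, 58/3) → Z = -58/3
  (0, 15/4) → Z = -15/4

The maximum is at (0, 15/4). Substituting into each constraint, equality holds for (iv) and (v); the remaining constraints have slack.

(iv) and (v)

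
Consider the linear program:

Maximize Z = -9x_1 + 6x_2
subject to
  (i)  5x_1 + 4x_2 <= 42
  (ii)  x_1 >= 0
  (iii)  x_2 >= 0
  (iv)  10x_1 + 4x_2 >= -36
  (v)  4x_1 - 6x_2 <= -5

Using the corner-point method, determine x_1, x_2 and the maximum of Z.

Corner points and Z = -9x_1 + 6x_2:
  (0, 21/2) → Z = 63
  (116/23, 193/46) → Z = -465/23
  (0, 5/6) → Z = 5

x_1 = 0, x_2 = 21/2, maximum Z = 63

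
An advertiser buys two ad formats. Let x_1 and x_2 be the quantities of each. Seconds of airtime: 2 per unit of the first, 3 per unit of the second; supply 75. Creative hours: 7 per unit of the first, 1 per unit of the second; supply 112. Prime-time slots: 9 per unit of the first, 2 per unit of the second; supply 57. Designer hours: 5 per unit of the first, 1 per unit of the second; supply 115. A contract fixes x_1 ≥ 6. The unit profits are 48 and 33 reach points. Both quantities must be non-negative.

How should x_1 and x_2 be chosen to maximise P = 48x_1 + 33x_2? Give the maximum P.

x_1 = 6, x_2 = 3/2, maximum P = 675/2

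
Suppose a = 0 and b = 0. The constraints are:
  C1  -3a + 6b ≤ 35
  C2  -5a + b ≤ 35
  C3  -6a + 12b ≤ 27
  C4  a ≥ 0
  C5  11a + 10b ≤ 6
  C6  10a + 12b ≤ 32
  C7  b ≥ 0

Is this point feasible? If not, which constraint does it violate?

C1: 0 ≤ 35 ✓
C2: 0 ≤ 35 ✓
C3: 0 ≤ 27 ✓
C4: 0 ≥ 0 ✓
C5: 0 ≤ 6 ✓
C6: 0 ≤ 32 ✓
C7: 0 ≥ 0 ✓

feasible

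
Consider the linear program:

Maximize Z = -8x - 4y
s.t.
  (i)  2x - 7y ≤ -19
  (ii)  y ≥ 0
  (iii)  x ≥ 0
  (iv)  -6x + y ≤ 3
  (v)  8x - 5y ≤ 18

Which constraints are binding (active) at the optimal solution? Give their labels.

(i) and (iii)

Vertices and Z = -8x - 4y:
  (0, 19/7) → Z = -76/7
  (221/46, 94/23) → Z = -1260/23
  (0, 3) → Z = -12
The feasible region is unbounded (it extends along (5, 8), (1, 6)), but Z strictly decreases along every unbounded feasible direction, so there is no improving ray and the maximum is attained at a vertex.

The maximum is at (0, 19/7). Substituting into each constraint, equality holds for (i) and (iii); the remaining constraints have slack.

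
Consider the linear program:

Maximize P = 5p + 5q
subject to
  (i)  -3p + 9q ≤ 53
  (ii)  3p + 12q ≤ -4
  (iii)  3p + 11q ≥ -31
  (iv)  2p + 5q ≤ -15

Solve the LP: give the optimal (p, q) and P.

p = -10/7, q = -17/7, maximum P = -135/7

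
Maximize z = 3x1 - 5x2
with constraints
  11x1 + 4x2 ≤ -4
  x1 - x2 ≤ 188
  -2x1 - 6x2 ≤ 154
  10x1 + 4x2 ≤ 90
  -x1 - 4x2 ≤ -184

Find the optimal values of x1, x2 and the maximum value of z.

x1 = -94/5, x2 = 507/10, maximum z = -3099/10

Feasible corners and z = 3x1 - 5x2:
  (-94, 515/2) → z = -3139/2
  (-94/5, 507/10) → z = -3099/10
  (-860, 261) → z = -3885
The feasible region is unbounded (it extends along (-2, 5), (-3, 1)), but z strictly decreases along every unbounded feasible direction, so there is no improving ray and the maximum is attained at a vertex.

At the optimal vertex, 11x1 + 4x2 = -4 and -x1 - 4x2 = -184.
Solving simultaneously gives x1 = -94/5, x2 = 507/10.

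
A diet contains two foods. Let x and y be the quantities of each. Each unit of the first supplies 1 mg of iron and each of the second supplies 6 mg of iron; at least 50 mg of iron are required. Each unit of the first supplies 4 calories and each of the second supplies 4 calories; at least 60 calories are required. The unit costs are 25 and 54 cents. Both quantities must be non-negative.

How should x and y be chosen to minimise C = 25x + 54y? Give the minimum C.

x = 8, y = 7, minimum C = 578

The feasible region is unbounded (it extends along (0, 1), (1, 0)), but C strictly increases along every unbounded feasible direction, so there is no improving ray and the minimum is attained at a vertex.

At the optimal vertex, x + 6y = 50 and 4x + 4y = 60.
Solving simultaneously gives x = 8, y = 7.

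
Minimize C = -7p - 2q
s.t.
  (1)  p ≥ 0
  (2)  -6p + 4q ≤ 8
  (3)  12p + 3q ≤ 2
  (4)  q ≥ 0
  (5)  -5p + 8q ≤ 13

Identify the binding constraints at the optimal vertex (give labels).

Extreme points and C = -7p - 2q:
  (0, 2/3) → C = -4/3
  (0, 0) → C = 0
  (1/6, 0) → C = -7/6

The minimum is at (0, 2/3). Substituting into each constraint, equality holds for (1) and (3); the remaining constraints have slack.

(1) and (3)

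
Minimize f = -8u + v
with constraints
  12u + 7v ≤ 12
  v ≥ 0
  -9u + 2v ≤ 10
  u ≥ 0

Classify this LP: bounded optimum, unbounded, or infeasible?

bounded optimum

Corner points and f = -8u + v:
  (1, 0) → f = -8
  (0, 12/7) → f = 12/7
  (0, 0) → f = 0
The feasible region has finitely many vertices and no improving ray; the minimum is -8 at (1, 0).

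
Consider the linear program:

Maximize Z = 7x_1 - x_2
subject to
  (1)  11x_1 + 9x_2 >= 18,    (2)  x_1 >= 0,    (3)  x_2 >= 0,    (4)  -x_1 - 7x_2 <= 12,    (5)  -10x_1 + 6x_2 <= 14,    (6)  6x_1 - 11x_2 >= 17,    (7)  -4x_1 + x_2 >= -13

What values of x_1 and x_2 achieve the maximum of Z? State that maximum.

Feasible corners and Z = 7x_1 - x_2:
  (17/6, 0) → Z = 119/6
  (13/4, 0) → Z = 91/4
  (63/19, 5/19) → Z = 436/19

x_1 = 63/19, x_2 = 5/19, maximum Z = 436/19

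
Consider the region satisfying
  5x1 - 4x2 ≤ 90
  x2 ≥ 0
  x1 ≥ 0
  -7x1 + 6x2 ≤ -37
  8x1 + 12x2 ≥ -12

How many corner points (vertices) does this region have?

Pairwise boundary intersections that survive every other constraint:
  (18, 0)
  (196, 445/2)
  (37/7, 0)

3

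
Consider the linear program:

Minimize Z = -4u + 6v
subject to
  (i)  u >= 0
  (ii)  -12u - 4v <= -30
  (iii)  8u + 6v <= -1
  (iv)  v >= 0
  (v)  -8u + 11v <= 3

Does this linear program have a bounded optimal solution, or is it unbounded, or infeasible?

The boundaries -12u - 4v = -30 and 8u + 6v = -1 meet at (23/5, -63/10), but that point violates v ≥ 0. Every candidate vertex is excluded by some other constraint, so the feasible region is empty.

infeasible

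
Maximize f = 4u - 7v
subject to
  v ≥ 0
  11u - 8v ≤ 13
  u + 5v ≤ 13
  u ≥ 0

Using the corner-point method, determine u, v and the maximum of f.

Extreme points and f = 4u - 7v:
  (13/11, 0) → f = 52/11
  (0, 0) → f = 0
  (169/63, 130/63) → f = -26/7
  (0, 13/5) → f = -91/5

The optimum lies where v = 0 and 11u - 8v = 13.
Solving simultaneously gives u = 13/11, v = 0.

u = 13/11, v = 0, maximum f = 52/11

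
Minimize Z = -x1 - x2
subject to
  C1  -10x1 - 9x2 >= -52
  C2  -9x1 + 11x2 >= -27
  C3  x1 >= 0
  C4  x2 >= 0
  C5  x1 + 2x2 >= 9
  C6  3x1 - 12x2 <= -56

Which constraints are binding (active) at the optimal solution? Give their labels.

Corner points and Z = -x1 - x2:
  (0, 52/9) → Z = -52/9
  (40/49, 716/147) → Z = -836/147
  (0, 14/3) → Z = -14/3

The minimum is at (0, 52/9). Substituting into each constraint, equality holds for C1 and C3; the remaining constraints have slack.

C1 and C3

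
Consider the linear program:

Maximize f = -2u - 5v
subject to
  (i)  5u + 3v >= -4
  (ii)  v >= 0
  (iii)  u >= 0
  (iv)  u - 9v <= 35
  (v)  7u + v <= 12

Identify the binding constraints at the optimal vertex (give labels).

Vertices and f = -2u - 5v:
  (0, 0) → f = 0
  (12/7, 0) → f = -24/7
  (0, 12) → f = -60

The maximum is at (0, 0). Substituting into each constraint, equality holds for (ii) and (iii); the remaining constraints have slack.

(ii) and (iii)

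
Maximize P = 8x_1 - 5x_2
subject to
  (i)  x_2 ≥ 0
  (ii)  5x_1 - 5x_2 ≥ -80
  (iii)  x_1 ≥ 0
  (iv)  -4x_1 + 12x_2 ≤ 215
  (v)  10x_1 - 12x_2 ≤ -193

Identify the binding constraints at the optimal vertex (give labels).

(iv) and (v)

Corner points and P = 8x_1 - 5x_2:
  (23/8, 151/8) → P = -571/8
  (1/2, 33/2) → P = -157/2
  (11/3, 689/36) → P = -2389/36

The maximum is at (11/3, 689/36). Substituting into each constraint, equality holds for (iv) and (v); the remaining constraints have slack.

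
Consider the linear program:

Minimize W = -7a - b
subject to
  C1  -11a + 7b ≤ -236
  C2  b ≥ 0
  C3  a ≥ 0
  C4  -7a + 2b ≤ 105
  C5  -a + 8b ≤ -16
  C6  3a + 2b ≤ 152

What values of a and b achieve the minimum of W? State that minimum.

Corner points and W = -7a - b:
  (236/11, 0) → W = -1652/11
  (592/27, 20/27) → W = -1388/9
  (152/3, 0) → W = -1064/3
  (48, 4) → W = -340

a = 152/3, b = 0, minimum W = -1064/3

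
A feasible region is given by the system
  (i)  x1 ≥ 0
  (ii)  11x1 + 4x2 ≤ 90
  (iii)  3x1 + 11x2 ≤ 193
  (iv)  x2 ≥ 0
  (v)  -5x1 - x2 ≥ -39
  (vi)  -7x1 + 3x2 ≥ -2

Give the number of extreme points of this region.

Intersecting each pair of boundary lines and keeping only the points that satisfy every inequality leaves:
  (0, 193/11)
  (0, 0)
  (2, 17)
  (278/61, 608/61)
  (2/7, 0)

5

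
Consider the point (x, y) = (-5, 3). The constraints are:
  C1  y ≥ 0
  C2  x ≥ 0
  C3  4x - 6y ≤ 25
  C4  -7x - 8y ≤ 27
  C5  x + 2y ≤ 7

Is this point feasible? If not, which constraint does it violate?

Constraint C2: x = -5, which is not ≥ 0. All other constraints are satisfied.

not feasible — violates C2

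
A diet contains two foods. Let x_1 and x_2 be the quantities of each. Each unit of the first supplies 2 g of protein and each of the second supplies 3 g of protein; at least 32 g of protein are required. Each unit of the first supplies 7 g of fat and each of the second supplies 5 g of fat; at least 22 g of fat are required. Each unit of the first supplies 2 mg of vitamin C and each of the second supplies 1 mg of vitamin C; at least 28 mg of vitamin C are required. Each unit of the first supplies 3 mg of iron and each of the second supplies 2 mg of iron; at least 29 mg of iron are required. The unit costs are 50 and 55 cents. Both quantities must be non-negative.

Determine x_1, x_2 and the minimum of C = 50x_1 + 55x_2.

x_1 = 13, x_2 = 2, minimum C = 760

Corner points and C = 50x_1 + 55x_2:
  (0, 28) → C = 1540
  (16, 0) → C = 800
  (13, 2) → C = 760
The feasible region is unbounded (it extends along (0, 1), (1, 0)), but C strictly increases along every unbounded feasible direction, so there is no improving ray and the minimum is attained at a vertex.

At the optimal vertex, 2x_1 + 3x_2 = 32 and 2x_1 + x_2 = 28.
Solving simultaneously gives x_1 = 13, x_2 = 2.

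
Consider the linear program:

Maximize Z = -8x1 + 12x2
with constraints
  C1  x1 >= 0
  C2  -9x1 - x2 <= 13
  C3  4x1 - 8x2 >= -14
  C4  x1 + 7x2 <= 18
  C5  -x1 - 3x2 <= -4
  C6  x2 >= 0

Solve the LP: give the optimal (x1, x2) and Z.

x1 = 0, x2 = 7/4, maximum Z = 21

The binding constraints are x1 = 0 and 4x1 - 8x2 = -14.
Solving simultaneously gives x1 = 0, x2 = 7/4.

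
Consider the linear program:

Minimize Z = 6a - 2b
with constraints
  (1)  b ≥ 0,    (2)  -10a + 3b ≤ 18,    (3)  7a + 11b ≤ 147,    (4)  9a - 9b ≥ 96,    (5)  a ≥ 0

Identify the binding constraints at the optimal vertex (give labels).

(1) and (4)

Vertices and Z = 6a - 2b:
  (21, 0) → Z = 126
  (32/3, 0) → Z = 64
  (793/54, 217/54) → Z = 2162/27

The minimum is at (32/3, 0). Substituting into each constraint, equality holds for (1) and (4); the remaining constraints have slack.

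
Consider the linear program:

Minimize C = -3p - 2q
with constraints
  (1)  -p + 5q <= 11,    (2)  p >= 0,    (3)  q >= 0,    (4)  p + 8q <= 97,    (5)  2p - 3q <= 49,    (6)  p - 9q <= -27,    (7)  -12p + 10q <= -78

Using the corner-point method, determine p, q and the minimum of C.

Corner points and C = -3p - 2q:
  (397/13, 108/13) → C = -1407/13
  (10, 21/5) → C = -192/5
  (683/19, 145/19) → C = -2339/19
  (174/5, 103/15) → C = -1772/15
  (486/49, 201/49) → C = -1860/49

p = 683/19, q = 145/19, minimum C = -2339/19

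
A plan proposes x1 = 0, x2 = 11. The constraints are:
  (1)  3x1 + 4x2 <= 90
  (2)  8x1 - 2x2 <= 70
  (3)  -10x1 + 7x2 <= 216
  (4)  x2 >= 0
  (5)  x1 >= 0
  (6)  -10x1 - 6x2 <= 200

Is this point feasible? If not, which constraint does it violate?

(1): 44 ≤ 90 ✓
(2): -22 ≤ 70 ✓
(3): 77 ≤ 216 ✓
(4): 11 ≥ 0 ✓
(5): 0 ≥ 0 ✓
(6): -66 ≤ 200 ✓

feasible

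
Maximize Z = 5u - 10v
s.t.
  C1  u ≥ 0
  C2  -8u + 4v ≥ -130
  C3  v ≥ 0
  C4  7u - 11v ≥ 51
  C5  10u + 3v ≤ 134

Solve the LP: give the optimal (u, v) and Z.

Feasible corners and Z = 5u - 10v:
  (51/7, 0) → Z = 255/7
  (67/5, 0) → Z = 67
  (1627/131, 428/131) → Z = 3855/131

At the optimal vertex, v = 0 and 10u + 3v = 134.
Solving simultaneously gives u = 67/5, v = 0.

u = 67/5, v = 0, maximum Z = 67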